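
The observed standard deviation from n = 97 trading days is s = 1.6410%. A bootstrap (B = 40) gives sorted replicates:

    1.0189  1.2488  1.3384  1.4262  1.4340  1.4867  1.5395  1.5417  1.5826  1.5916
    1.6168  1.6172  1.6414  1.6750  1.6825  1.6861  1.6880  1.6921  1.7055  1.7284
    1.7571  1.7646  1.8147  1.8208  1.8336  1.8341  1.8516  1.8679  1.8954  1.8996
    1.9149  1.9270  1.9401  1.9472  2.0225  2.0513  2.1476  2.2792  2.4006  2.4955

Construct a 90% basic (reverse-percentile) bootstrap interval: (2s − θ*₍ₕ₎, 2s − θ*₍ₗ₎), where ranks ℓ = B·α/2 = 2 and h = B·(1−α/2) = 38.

Percentile endpoints at ranks 2 and 38: θ*₍2₎ = 1.2488, θ*₍38₎ = 2.2792.
Basic interval reflects these around s:
  lower = 2 × 1.6410 − 2.2792 = 1.0028
  upper = 2 × 1.6410 − 1.2488 = 2.0332

(1.0028, 2.0332)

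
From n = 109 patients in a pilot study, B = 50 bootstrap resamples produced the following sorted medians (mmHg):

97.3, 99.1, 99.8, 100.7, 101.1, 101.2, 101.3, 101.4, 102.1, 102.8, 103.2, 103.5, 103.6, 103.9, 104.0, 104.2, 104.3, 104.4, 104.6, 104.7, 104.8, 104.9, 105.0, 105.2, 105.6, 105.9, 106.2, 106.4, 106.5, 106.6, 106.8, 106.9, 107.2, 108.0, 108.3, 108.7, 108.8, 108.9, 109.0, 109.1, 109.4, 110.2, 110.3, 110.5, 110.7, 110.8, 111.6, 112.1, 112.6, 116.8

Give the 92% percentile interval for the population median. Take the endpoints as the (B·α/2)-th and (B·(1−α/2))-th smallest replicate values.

α = 0.08; lower rank = 50 × 0.040 = 2; upper rank = 50 × 0.960 = 48.
The 2nd smallest replicate is 99.1; the 48th is 112.1.

(99.1, 112.1)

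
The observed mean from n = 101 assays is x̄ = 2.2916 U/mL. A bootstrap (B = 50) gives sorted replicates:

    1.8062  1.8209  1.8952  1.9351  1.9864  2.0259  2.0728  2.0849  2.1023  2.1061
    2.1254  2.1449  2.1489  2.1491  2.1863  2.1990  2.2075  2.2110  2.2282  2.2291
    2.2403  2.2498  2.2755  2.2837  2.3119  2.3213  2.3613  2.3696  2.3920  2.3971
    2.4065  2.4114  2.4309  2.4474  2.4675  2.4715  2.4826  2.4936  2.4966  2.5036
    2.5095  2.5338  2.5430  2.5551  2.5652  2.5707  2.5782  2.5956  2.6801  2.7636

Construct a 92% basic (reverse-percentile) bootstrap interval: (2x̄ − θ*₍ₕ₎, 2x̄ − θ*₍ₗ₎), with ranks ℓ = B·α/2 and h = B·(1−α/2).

Percentile endpoints at ranks 2 and 48: θ*₍2₎ = 1.8209, θ*₍48₎ = 2.5956.
Basic interval reflects these around x̄:
  lower = 2 × 2.2916 − 2.5956 = 1.9876
  upper = 2 × 2.2916 − 1.8209 = 2.7623

(1.9876, 2.7623)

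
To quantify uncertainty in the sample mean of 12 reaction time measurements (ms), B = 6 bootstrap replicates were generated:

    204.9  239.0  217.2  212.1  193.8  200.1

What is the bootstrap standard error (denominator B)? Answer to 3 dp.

Bootstrap SE is the standard deviation of the 6 replicate means.
Mean of replicates: (204.9 + 239.0 + 217.2 + 212.1 + 193.8 + 200.1) / 6 = 1267.1000 / 6 = 211.1833
Sum of squared deviations: (−6.2833)² + (+27.8167)² + (+6.0167)² + (+0.9167)² + (−17.3833)² + (−11.0833)² = 1275.3083
Variance = 1275.3083 / 6 = 212.5514
SE* = √212.5514

SE* = 14.579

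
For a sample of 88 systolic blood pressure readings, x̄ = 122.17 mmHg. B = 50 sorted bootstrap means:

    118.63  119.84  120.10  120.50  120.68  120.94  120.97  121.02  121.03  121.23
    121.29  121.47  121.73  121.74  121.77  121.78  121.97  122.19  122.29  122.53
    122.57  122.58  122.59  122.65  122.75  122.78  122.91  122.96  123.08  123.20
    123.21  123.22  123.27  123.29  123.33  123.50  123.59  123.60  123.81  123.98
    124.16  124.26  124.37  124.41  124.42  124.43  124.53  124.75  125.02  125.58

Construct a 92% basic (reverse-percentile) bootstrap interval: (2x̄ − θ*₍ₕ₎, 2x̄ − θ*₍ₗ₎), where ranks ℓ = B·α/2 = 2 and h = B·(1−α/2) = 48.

Percentile endpoints at ranks 2 and 48: θ*₍2₎ = 119.84, θ*₍48₎ = 124.75.
Basic interval reflects these around x̄:
  lower = 2 × 122.17 − 124.75 = 119.59
  upper = 2 × 122.17 − 119.84 = 124.50

(119.59, 124.50)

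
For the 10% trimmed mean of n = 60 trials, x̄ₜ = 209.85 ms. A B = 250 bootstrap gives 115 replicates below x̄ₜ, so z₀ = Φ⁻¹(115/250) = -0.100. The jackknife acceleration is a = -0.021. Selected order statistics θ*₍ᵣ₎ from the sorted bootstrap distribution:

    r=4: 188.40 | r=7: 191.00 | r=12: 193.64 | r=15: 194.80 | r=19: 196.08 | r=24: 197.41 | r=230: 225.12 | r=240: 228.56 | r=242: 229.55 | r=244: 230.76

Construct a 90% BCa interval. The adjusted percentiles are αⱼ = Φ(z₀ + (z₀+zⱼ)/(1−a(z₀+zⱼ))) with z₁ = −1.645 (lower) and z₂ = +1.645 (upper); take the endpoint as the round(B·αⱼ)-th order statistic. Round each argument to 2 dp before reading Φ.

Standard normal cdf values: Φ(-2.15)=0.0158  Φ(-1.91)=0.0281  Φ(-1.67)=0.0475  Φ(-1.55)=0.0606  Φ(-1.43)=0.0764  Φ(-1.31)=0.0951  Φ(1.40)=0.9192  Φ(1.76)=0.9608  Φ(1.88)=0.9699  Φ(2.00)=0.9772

Lower: z₀ + z₁ = -0.100 + (-1.645) = -1.745; 1 − a(z₀+z₁) = 1 − (-0.021)(-1.745) = 0.9634; argument = -0.100 + (-1.745)/0.9634 = -1.9114 → -1.91.
α₁ = Φ(-1.91) = 0.0281; rank = round(250 × 0.0281) = 7; θ*₍7₎ = 191.00.
Upper: z₀ + z₂ = 1.545; 1 − a(z₀+z₂) = 1.0324; argument = 1.3964 → 1.40; α₂ = 0.9192; rank = 230; θ*₍230₎ = 225.12.

(191.00, 225.12)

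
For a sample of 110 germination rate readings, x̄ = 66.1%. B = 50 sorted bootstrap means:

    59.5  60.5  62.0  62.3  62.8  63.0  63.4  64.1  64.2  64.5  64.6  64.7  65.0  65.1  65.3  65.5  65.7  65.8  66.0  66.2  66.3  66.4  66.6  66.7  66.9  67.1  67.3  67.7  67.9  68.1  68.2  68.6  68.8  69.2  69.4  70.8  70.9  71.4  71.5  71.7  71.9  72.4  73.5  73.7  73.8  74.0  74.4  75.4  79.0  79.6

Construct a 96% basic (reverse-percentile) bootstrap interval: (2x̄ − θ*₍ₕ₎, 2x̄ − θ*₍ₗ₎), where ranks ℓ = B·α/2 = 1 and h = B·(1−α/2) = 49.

(53.2, 72.7)

Percentile endpoints at ranks 1 and 49: θ*₍1₎ = 59.5, θ*₍49₎ = 79.0.
Basic interval reflects these around x̄:
  lower = 2 × 66.1 − 79.0 = 53.2
  upper = 2 × 66.1 − 59.5 = 72.7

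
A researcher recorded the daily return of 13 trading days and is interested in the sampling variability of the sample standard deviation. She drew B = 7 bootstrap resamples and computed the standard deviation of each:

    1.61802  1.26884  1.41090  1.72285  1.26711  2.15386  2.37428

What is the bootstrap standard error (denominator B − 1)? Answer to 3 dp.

Bootstrap SE is the standard deviation of the 7 replicate standard deviations.
Mean of replicates: (1.61802 + 1.26884 + 1.41090 + 1.72285 + 1.26711 + 2.15386 + 2.37428) / 7 = 11.815860 / 7 = 1.687980
Sum of squared deviations: (−0.069960)² + (−0.419140)² + (−0.277080)² + (+0.034870)² + (−0.420870)² + (+0.465880)² + (+0.686300)² = 1.123745
Variance = 1.123745 / 6 = 0.187291
SE* = √0.187291

SE* = 0.433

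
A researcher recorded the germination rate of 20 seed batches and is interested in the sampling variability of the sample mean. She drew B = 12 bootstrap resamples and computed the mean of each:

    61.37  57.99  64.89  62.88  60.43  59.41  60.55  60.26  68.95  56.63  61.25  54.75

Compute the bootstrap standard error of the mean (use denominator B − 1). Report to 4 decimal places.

Bootstrap SE is the standard deviation of the 12 replicate means.
Mean of replicates: (61.37 + 57.99 + 64.89 + 62.88 + 60.43 + 59.41 + 60.55 + 60.26 + 68.95 + 56.63 + 61.25 + 54.75) / 12 = 729.36000 / 12 = 60.78000
Sum of squared deviations: (+0.59000)² + (−2.79000)² + (+4.11000)² + (+2.10000)² + (−0.35000)² + (−1.37000)² + (−0.23000)² + (−0.52000)² + (+8.17000)² + (−4.15000)² + (+0.47000)² + (−6.03000)² = 152.31020
Variance = 152.31020 / 11 = 13.84638
SE* = √13.84638

SE* = 3.7211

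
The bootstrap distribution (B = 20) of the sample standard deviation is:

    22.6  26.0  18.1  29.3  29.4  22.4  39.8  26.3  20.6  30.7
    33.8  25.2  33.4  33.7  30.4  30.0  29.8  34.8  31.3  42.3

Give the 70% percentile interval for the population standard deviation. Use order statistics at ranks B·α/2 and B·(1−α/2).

(22.4, 33.8)

Sorted replicates: 18.1, 20.6, 22.4, 22.6, 25.2, 26.0, 26.3, 29.3, 29.4, 29.8, 30.0, 30.4, 30.7, 31.3, 33.4, 33.7, 33.8, 34.8, 39.8, 42.3
α = 0.30; lower rank = 20 × 0.150 = 3; upper rank = 20 × 0.850 = 17.
The 3rd smallest replicate is 22.4; the 17th is 33.8.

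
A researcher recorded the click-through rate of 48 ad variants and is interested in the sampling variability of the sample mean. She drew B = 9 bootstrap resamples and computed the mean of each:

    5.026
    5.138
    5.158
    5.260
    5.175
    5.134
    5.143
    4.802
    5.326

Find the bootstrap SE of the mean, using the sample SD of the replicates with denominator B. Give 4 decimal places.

Bootstrap SE is the standard deviation of the 9 replicate means.
Mean of replicates: (5.026 + 5.138 + 5.158 + 5.260 + 5.175 + 5.134 + 5.143 + 4.802 + 5.326) / 9 = 46.16200 / 9 = 5.12911
Sum of squared deviations: (−0.10311)² + (+0.00889)² + (+0.02889)² + (+0.13089)² + (+0.04589)² + (+0.00489)² + (+0.01389)² + (−0.32711)² + (+0.19689)² = 0.17677
Variance = 0.17677 / 9 = 0.01964
SE* = √0.01964

SE* = 0.1401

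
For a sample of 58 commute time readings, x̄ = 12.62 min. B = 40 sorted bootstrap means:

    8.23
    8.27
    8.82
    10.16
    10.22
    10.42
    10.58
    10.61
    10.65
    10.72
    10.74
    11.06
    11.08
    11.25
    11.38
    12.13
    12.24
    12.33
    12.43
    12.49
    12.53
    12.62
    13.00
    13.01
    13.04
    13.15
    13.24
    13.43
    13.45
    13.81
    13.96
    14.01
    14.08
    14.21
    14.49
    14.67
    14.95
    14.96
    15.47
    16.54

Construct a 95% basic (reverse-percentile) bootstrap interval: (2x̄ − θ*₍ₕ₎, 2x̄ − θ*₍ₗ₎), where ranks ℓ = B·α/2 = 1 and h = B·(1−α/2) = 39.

Percentile endpoints at ranks 1 and 39: θ*₍1₎ = 8.23, θ*₍39₎ = 15.47.
Basic interval reflects these around x̄:
  lower = 2 × 12.62 − 15.47 = 9.77
  upper = 2 × 12.62 − 8.23 = 17.01

(9.77, 17.01)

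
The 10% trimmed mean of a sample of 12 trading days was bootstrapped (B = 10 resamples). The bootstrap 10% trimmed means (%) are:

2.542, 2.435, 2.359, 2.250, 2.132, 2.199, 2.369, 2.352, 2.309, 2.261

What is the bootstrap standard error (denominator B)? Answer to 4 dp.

Bootstrap SE is the standard deviation of the 10 replicate 10% trimmed means.
Mean of replicates: (2.542 + 2.435 + 2.359 + 2.250 + 2.132 + 2.199 + 2.369 + 2.352 + 2.309 + 2.261) / 10 = 23.20800 / 10 = 2.32080
Sum of squared deviations: (+0.22120)² + (+0.11420)² + (+0.03820)² + (−0.07080)² + (−0.18880)² + (−0.12180)² + (+0.04820)² + (+0.03120)² + (−0.01180)² + (−0.05980)² = 0.12594
Variance = 0.12594 / 10 = 0.01259
SE* = √0.01259

SE* = 0.1122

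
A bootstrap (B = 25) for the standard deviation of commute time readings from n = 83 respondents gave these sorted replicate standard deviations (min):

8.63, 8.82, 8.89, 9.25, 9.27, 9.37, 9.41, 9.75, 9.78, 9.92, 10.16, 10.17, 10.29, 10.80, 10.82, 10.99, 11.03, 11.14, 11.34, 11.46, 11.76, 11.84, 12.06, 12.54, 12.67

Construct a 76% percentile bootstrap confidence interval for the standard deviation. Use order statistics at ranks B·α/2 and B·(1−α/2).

α = 0.24; lower rank = 25 × 0.120 = 3; upper rank = 25 × 0.880 = 22.
The 3rd smallest replicate is 8.89; the 22nd is 11.84.

(8.89, 11.84)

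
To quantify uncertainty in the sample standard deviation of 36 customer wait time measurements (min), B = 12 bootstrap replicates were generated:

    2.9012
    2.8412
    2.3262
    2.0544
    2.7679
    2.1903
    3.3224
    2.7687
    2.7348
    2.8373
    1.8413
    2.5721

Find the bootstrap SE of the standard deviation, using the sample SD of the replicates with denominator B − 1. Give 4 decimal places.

Bootstrap SE is the standard deviation of the 12 replicate standard deviations.
Mean of replicates: (2.9012 + 2.8412 + 2.3262 + 2.0544 + 2.7679 + 2.1903 + 3.3224 + 2.7687 + 2.7348 + 2.8373 + 1.8413 + 2.5721) / 12 = 31.15780 / 12 = 2.59648
Sum of squared deviations: (+0.30472)² + (+0.24472)² + (−0.27028)² + (−0.54208)² + (+0.17142)² + (−0.40618)² + (+0.72592)² + (+0.17222)² + (+0.13832)² + (+0.24082)² + (−0.75518)² + (−0.02438)² = 1.91865
Variance = 1.91865 / 11 = 0.17442
SE* = √0.17442

SE* = 0.4176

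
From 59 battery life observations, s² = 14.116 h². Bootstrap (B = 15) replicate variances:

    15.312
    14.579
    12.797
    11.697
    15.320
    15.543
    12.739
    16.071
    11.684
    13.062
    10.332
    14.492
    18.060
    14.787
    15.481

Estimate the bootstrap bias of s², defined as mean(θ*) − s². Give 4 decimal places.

bias = +0.0144

mean(θ*) = (15.312 + 14.579 + 12.797 + 11.697 + 15.320 + 15.543 + 12.739 + 16.071 + 11.684 + 13.062 + 10.332 + 14.492 + 18.060 + 14.787 + 15.481) / 15 = 14.13040
bias = 14.13040 − 14.116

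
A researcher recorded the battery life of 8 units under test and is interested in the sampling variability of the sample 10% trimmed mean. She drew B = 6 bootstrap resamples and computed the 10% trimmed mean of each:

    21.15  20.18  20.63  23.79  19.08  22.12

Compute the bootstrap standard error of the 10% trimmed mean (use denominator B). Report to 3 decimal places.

SE* = 1.495

Bootstrap SE is the standard deviation of the 6 replicate 10% trimmed means.
Mean of replicates: (21.15 + 20.18 + 20.63 + 23.79 + 19.08 + 22.12) / 6 = 126.9500 / 6 = 21.1583
Sum of squared deviations: (−0.0083)² + (−0.9783)² + (−0.5283)² + (+2.6317)² + (−2.0783)² + (+0.9617)² = 13.4063
Variance = 13.4063 / 6 = 2.2344
SE* = √2.2344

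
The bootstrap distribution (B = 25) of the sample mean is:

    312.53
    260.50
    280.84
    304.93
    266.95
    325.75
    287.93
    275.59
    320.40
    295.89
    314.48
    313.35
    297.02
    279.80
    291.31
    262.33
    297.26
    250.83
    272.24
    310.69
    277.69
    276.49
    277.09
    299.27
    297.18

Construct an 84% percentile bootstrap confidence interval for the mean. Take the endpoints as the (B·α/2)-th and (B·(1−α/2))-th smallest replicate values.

Sorted replicates: 250.83, 260.50, 262.33, 266.95, 272.24, 275.59, 276.49, 277.09, 277.69, 279.80, 280.84, 287.93, 291.31, 295.89, 297.02, 297.18, 297.26, 299.27, 304.93, 310.69, 312.53, 313.35, 314.48, 320.40, 325.75
α = 0.16; lower rank = 25 × 0.080 = 2; upper rank = 25 × 0.920 = 23.
The 2nd smallest replicate is 260.50; the 23rd is 314.48.

(260.50, 314.48)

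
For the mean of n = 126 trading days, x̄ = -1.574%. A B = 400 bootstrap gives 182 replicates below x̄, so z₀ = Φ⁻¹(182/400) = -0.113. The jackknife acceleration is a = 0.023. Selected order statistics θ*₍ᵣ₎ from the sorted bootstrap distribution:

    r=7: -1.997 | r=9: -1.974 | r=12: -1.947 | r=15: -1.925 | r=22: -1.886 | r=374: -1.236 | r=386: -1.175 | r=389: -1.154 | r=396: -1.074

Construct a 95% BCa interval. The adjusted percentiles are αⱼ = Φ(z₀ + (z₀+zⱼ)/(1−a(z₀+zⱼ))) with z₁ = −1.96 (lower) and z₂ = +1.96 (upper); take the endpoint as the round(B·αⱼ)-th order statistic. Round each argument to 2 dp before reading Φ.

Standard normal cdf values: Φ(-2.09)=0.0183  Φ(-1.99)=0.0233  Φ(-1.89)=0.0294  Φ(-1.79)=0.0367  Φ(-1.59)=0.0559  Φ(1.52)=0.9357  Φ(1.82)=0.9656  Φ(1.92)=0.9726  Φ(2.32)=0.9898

(-1.997, -1.175)

Lower: z₀ + z₁ = -0.113 + (-1.960) = -2.073; 1 − a(z₀+z₁) = 1 − (0.023)(-2.073) = 1.0477; argument = -0.113 + (-2.073)/1.0477 = -2.0917 → -2.09.
α₁ = Φ(-2.09) = 0.0183; rank = round(400 × 0.0183) = 7; θ*₍7₎ = -1.997.
Upper: z₀ + z₂ = 1.847; 1 − a(z₀+z₂) = 0.9575; argument = 1.8159 → 1.82; α₂ = 0.9656; rank = 386; θ*₍386₎ = -1.175.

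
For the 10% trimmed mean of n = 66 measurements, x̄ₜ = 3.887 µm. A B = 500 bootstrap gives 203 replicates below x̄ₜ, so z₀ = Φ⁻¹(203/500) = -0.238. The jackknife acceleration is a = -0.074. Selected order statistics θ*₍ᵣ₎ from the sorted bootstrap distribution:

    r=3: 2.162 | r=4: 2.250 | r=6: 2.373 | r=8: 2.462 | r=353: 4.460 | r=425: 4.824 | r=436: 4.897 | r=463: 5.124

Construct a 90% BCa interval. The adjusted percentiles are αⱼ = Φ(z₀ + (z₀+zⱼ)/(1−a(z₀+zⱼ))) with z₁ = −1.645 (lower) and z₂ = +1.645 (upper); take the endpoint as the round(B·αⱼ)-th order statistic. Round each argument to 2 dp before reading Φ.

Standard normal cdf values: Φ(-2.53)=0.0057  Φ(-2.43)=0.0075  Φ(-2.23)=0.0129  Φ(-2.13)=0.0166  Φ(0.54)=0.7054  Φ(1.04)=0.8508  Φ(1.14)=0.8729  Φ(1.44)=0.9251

(2.250, 4.824)

Lower: z₀ + z₁ = -0.238 + (-1.645) = -1.883; 1 − a(z₀+z₁) = 1 − (-0.074)(-1.883) = 0.8607; argument = -0.238 + (-1.883)/0.8607 = -2.4259 → -2.43.
α₁ = Φ(-2.43) = 0.0075; rank = round(500 × 0.0075) = 4; θ*₍4₎ = 2.250.
Upper: z₀ + z₂ = 1.407; 1 − a(z₀+z₂) = 1.1041; argument = 1.0363 → 1.04; α₂ = 0.8508; rank = 425; θ*₍425₎ = 4.824.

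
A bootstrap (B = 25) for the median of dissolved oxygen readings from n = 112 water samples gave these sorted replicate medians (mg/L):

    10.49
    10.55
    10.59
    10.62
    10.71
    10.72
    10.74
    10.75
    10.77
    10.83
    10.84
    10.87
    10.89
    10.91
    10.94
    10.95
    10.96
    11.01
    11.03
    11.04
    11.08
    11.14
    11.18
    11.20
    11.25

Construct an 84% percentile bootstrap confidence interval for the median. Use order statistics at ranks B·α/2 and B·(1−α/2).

α = 0.16; lower rank = 25 × 0.080 = 2; upper rank = 25 × 0.920 = 23.
The 2nd smallest replicate is 10.55; the 23rd is 11.18.

(10.55, 11.18)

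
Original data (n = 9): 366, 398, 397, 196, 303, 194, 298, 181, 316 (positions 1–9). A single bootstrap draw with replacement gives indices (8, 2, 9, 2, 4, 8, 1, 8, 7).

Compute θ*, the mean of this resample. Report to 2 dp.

θ* = 279.44

Resample values: 181, 398, 316, 398, 196, 181, 366, 181, 298.
Mean = (181 + 398 + 316 + 398 + 196 + 181 + 366 + 181 + 298) / 9 = 2515.0 / 9 = 279.44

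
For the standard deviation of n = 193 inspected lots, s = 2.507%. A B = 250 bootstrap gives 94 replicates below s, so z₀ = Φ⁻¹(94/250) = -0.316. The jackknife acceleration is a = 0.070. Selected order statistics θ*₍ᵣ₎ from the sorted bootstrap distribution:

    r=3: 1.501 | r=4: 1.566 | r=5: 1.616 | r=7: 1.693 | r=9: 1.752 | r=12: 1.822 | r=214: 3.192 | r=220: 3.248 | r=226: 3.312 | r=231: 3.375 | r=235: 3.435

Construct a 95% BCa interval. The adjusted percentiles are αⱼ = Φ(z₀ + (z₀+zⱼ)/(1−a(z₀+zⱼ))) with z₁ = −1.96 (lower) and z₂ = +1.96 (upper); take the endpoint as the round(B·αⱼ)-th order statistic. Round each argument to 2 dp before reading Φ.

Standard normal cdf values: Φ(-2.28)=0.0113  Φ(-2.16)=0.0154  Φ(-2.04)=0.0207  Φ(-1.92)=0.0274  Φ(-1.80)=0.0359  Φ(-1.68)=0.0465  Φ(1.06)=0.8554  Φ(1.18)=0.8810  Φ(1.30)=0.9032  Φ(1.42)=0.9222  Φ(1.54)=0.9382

(1.501, 3.435)

Lower: z₀ + z₁ = -0.316 + (-1.960) = -2.276; 1 − a(z₀+z₁) = 1 − (0.070)(-2.276) = 1.1593; argument = -0.316 + (-2.276)/1.1593 = -2.2792 → -2.28.
α₁ = Φ(-2.28) = 0.0113; rank = round(250 × 0.0113) = 3; θ*₍3₎ = 1.501.
Upper: z₀ + z₂ = 1.644; 1 − a(z₀+z₂) = 0.8849; argument = 1.5418 → 1.54; α₂ = 0.9382; rank = 235; θ*₍235₎ = 3.435.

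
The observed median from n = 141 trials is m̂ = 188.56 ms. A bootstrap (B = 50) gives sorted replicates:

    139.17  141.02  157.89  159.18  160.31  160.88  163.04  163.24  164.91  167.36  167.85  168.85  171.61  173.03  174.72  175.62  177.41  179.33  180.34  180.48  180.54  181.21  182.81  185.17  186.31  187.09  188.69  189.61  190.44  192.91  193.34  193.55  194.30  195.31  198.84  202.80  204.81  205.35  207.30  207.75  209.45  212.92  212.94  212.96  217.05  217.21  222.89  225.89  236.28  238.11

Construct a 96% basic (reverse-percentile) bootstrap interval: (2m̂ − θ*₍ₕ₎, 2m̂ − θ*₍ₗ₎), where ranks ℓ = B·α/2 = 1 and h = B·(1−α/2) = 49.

Percentile endpoints at ranks 1 and 49: θ*₍1₎ = 139.17, θ*₍49₎ = 236.28.
Basic interval reflects these around m̂:
  lower = 2 × 188.56 − 236.28 = 140.84
  upper = 2 × 188.56 − 139.17 = 237.95

(140.84, 237.95)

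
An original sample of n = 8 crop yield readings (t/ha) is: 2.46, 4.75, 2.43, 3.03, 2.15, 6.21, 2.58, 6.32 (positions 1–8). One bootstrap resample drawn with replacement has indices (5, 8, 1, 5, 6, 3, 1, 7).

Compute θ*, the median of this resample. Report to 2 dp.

Resample values: 2.15, 6.32, 2.46, 2.15, 6.21, 2.43, 2.46, 2.58.
Sorted: 2.15, 2.15, 2.43, 2.46, 2.46, 2.58, 6.21, 6.32
Median = average of the two middle values = 2.46

θ* = 2.46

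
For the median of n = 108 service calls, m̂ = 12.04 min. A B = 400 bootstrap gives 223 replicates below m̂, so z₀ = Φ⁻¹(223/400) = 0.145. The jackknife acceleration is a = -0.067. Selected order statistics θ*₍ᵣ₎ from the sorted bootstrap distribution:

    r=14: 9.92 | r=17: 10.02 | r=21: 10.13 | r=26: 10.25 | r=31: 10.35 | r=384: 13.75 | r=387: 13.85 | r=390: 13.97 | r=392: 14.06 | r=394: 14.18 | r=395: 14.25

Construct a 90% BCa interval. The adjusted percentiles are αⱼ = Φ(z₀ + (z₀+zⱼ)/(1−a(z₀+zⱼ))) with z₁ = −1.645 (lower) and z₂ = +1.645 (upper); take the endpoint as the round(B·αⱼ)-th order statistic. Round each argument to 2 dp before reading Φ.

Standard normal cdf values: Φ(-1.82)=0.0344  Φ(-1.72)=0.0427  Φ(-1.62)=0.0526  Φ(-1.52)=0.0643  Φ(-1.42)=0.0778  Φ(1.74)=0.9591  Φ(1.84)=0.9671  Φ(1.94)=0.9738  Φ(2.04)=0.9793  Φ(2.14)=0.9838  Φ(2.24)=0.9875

Lower: z₀ + z₁ = 0.145 + (-1.645) = -1.500; 1 − a(z₀+z₁) = 1 − (-0.067)(-1.500) = 0.8995; argument = 0.145 + (-1.500)/0.8995 = -1.5226 → -1.52.
α₁ = Φ(-1.52) = 0.0643; rank = round(400 × 0.0643) = 26; θ*₍26₎ = 10.25.
Upper: z₀ + z₂ = 1.790; 1 − a(z₀+z₂) = 1.1199; argument = 1.7433 → 1.74; α₂ = 0.9591; rank = 384; θ*₍384₎ = 13.75.

(10.25, 13.75)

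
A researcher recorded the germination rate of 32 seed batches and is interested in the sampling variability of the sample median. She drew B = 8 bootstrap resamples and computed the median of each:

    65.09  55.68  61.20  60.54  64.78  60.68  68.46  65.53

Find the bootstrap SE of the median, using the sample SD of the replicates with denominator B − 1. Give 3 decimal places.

SE* = 3.991

Bootstrap SE is the standard deviation of the 8 replicate medians.
Mean of replicates: (65.09 + 55.68 + 61.20 + 60.54 + 64.78 + 60.68 + 68.46 + 65.53) / 8 = 501.9600 / 8 = 62.7450
Sum of squared deviations: (+2.3450)² + (−7.0650)² + (−1.5450)² + (−2.2050)² + (+2.0350)² + (−2.0650)² + (+5.7150)² + (+2.7850)² = 111.4852
Variance = 111.4852 / 7 = 15.9265
SE* = √15.9265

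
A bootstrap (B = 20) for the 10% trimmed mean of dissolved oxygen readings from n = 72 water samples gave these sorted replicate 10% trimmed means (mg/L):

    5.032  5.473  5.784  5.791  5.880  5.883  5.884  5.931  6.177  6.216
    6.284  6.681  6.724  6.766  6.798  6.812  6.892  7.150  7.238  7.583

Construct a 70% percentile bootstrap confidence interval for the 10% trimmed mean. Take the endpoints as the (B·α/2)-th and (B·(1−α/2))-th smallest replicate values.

α = 0.30; lower rank = 20 × 0.150 = 3; upper rank = 20 × 0.850 = 17.
The 3rd smallest replicate is 5.784; the 17th is 6.892.

(5.784, 6.892)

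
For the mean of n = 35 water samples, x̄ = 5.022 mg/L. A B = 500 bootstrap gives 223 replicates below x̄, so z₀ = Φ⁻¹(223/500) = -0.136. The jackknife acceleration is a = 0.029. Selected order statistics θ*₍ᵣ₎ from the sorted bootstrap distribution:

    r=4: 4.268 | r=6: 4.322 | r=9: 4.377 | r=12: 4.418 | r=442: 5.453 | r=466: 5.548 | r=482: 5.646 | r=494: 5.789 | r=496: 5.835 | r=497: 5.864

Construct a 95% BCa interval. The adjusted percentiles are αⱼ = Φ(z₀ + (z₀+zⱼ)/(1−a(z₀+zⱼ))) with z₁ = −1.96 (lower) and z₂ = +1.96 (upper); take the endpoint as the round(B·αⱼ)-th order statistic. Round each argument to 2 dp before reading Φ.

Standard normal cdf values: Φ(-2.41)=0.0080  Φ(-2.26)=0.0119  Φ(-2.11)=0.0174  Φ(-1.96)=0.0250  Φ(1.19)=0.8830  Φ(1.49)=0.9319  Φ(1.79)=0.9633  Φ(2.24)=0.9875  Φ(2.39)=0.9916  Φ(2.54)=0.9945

Lower: z₀ + z₁ = -0.136 + (-1.960) = -2.096; 1 − a(z₀+z₁) = 1 − (0.029)(-2.096) = 1.0608; argument = -0.136 + (-2.096)/1.0608 = -2.1119 → -2.11.
α₁ = Φ(-2.11) = 0.0174; rank = round(500 × 0.0174) = 9; θ*₍9₎ = 4.377.
Upper: z₀ + z₂ = 1.824; 1 − a(z₀+z₂) = 0.9471; argument = 1.7899 → 1.79; α₂ = 0.9633; rank = 482; θ*₍482₎ = 5.646.

(4.377, 5.646)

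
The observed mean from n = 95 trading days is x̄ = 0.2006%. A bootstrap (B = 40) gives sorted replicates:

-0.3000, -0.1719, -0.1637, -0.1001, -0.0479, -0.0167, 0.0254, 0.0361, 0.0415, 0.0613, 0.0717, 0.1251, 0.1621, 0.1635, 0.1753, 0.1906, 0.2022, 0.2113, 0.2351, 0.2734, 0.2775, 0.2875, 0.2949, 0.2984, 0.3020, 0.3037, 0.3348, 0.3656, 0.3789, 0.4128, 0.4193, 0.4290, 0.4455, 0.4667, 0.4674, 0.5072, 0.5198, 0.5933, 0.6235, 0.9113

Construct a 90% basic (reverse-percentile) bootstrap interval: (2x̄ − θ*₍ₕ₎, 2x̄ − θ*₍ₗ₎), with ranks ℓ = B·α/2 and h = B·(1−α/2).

(-0.1921, 0.5731)

Percentile endpoints at ranks 2 and 38: θ*₍2₎ = -0.1719, θ*₍38₎ = 0.5933.
Basic interval reflects these around x̄:
  lower = 2 × 0.2006 − 0.5933 = -0.1921
  upper = 2 × 0.2006 − -0.1719 = 0.5731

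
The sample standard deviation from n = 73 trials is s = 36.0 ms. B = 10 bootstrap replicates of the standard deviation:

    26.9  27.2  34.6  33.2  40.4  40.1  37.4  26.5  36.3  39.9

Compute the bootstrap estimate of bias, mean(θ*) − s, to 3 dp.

mean(θ*) = (26.9 + 27.2 + 34.6 + 33.2 + 40.4 + 40.1 + 37.4 + 26.5 + 36.3 + 39.9) / 10 = 34.2500
bias = 34.2500 − 36.0

bias = −1.750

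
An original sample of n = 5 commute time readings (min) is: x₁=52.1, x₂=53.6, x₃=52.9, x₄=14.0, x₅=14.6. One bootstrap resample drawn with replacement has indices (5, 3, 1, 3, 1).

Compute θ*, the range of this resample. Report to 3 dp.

Resample values: 14.6, 52.9, 52.1, 52.9, 52.1.
Range = 52.9 − 14.6 = 38.300

θ* = 38.300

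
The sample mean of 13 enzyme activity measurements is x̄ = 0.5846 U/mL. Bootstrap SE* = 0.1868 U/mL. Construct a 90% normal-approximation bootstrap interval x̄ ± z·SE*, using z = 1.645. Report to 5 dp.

Margin = 1.645 × 0.1868 = 0.307286
Interval: 0.5846 ± 0.307286

(0.27731, 0.89189)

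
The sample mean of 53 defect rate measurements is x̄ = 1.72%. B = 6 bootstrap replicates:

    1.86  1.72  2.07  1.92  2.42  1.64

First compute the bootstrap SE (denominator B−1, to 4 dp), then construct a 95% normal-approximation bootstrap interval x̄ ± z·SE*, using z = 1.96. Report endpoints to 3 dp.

(1.171, 2.269)

Mean of replicates = 1.9383; sum of squared deviations = 0.3925; SE* = √(0.3925/5) = 0.2802
Margin = 1.96 × 0.2802 = 0.5492
Interval: 1.72 ± 0.5492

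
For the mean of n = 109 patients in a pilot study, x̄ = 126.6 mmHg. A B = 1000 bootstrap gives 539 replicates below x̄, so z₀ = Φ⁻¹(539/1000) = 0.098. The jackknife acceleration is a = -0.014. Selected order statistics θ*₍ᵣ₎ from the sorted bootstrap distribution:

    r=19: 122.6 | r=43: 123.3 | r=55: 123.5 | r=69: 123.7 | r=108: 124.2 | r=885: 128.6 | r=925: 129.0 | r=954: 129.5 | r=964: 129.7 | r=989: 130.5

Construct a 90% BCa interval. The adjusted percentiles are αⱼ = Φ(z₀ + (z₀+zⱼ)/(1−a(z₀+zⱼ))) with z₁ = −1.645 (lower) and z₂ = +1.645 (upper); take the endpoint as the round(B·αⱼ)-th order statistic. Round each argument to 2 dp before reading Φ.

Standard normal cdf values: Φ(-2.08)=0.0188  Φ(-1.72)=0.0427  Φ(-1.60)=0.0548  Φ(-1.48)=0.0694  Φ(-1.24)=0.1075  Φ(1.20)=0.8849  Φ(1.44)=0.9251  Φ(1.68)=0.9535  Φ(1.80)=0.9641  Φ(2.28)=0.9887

Lower: z₀ + z₁ = 0.098 + (-1.645) = -1.547; 1 − a(z₀+z₁) = 1 − (-0.014)(-1.547) = 0.9783; argument = 0.098 + (-1.547)/0.9783 = -1.4832 → -1.48.
α₁ = Φ(-1.48) = 0.0694; rank = round(1000 × 0.0694) = 69; θ*₍69₎ = 123.7.
Upper: z₀ + z₂ = 1.743; 1 − a(z₀+z₂) = 1.0244; argument = 1.7995 → 1.80; α₂ = 0.9641; rank = 964; θ*₍964₎ = 129.7.

(123.7, 129.7)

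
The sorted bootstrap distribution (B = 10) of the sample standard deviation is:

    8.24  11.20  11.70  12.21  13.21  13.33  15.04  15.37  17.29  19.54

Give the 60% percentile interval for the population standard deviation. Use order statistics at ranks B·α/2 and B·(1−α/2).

α = 0.40; lower rank = 10 × 0.200 = 2; upper rank = 10 × 0.800 = 8.
The 2nd smallest replicate is 11.20; the 8th is 15.37.

(11.20, 15.37)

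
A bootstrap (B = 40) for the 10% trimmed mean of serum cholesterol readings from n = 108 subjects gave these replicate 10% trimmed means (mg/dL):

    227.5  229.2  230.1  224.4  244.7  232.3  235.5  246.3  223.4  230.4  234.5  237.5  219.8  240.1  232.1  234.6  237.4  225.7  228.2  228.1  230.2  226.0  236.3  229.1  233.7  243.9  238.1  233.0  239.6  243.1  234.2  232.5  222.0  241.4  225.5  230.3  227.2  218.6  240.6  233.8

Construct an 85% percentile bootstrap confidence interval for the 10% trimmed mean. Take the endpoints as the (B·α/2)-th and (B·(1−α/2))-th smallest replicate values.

(222.0, 243.1)

Sorted replicates: 218.6, 219.8, 222.0, 223.4, 224.4, 225.5, 225.7, 226.0, 227.2, 227.5, 228.1, 228.2, 229.1, 229.2, 230.1, 230.2, 230.3, 230.4, 232.1, 232.3, 232.5, 233.0, 233.7, 233.8, 234.2, 234.5, 234.6, 235.5, 236.3, 237.4, 237.5, 238.1, 239.6, 240.1, 240.6, 241.4, 243.1, 243.9, 244.7, 246.3
α = 0.15; lower rank = 40 × 0.075 = 3; upper rank = 40 × 0.925 = 37.
The 3rd smallest replicate is 222.0; the 37th is 243.1.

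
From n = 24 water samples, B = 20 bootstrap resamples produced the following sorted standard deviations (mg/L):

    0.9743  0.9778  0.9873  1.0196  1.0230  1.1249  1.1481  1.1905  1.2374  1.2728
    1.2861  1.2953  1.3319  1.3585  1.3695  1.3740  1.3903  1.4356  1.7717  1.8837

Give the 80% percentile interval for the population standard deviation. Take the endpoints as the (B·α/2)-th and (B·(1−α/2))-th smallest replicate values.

α = 0.20; lower rank = 20 × 0.100 = 2; upper rank = 20 × 0.900 = 18.
The 2nd smallest replicate is 0.9778; the 18th is 1.4356.

(0.9778, 1.4356)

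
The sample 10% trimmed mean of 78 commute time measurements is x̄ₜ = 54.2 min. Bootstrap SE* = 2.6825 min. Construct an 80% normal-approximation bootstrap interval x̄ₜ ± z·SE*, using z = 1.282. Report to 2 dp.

Margin = 1.282 × 2.6825 = 3.439
Interval: 54.2 ± 3.439

(50.76, 57.64)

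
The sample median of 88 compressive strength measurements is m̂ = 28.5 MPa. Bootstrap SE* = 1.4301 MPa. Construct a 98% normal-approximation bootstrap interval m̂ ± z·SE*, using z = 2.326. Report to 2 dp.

Margin = 2.326 × 1.4301 = 3.326
Interval: 28.5 ± 3.326

(25.17, 31.83)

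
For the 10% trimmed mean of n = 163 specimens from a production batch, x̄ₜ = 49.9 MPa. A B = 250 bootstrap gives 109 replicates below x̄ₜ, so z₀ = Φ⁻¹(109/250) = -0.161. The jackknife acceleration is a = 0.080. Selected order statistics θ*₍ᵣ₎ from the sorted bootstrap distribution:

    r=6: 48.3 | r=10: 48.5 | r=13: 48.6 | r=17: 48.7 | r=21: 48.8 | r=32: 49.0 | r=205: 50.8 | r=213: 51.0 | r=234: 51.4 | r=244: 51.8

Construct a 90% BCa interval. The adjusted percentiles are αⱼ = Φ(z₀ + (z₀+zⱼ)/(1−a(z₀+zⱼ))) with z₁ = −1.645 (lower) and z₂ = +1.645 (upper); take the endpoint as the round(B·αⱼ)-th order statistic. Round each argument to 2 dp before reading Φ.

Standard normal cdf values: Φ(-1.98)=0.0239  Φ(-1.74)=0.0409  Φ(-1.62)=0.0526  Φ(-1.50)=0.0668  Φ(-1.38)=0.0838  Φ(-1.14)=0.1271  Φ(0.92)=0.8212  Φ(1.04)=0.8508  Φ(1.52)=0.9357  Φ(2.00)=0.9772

Lower: z₀ + z₁ = -0.161 + (-1.645) = -1.806; 1 − a(z₀+z₁) = 1 − (0.080)(-1.806) = 1.1445; argument = -0.161 + (-1.806)/1.1445 = -1.7390 → -1.74.
α₁ = Φ(-1.74) = 0.0409; rank = round(250 × 0.0409) = 10; θ*₍10₎ = 48.5.
Upper: z₀ + z₂ = 1.484; 1 − a(z₀+z₂) = 0.8813; argument = 1.5229 → 1.52; α₂ = 0.9357; rank = 234; θ*₍234₎ = 51.4.

(48.5, 51.4)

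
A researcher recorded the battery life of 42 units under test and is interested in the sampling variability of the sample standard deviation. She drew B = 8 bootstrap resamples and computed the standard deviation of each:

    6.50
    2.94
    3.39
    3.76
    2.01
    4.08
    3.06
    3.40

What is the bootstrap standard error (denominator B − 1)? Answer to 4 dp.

SE* = 1.3088

Bootstrap SE is the standard deviation of the 8 replicate standard deviations.
Mean of replicates: (6.50 + 2.94 + 3.39 + 3.76 + 2.01 + 4.08 + 3.06 + 3.40) / 8 = 29.14000 / 8 = 3.64250
Sum of squared deviations: (+2.85750)² + (−0.70250)² + (−0.25250)² + (+0.11750)² + (−1.63250)² + (+0.43750)² + (−0.58250)² + (−0.24250)² = 11.99095
Variance = 11.99095 / 7 = 1.71299
SE* = √1.71299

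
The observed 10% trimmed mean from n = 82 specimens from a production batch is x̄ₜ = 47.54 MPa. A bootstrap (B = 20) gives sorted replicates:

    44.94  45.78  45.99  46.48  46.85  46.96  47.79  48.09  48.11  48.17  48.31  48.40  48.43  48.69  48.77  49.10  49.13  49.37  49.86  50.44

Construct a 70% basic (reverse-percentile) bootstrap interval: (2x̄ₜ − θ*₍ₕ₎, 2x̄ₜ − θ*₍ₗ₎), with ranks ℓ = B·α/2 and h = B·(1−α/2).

(45.95, 49.09)

Percentile endpoints at ranks 3 and 17: θ*₍3₎ = 45.99, θ*₍17₎ = 49.13.
Basic interval reflects these around x̄ₜ:
  lower = 2 × 47.54 − 49.13 = 45.95
  upper = 2 × 47.54 − 45.99 = 49.09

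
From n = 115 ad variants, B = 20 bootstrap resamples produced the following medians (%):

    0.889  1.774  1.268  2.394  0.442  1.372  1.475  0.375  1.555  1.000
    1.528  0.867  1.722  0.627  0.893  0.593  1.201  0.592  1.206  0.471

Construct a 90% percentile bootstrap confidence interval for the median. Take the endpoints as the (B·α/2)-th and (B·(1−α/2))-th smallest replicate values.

(0.375, 1.774)

Sorted replicates: 0.375, 0.442, 0.471, 0.592, 0.593, 0.627, 0.867, 0.889, 0.893, 1.000, 1.201, 1.206, 1.268, 1.372, 1.475, 1.528, 1.555, 1.722, 1.774, 2.394
α = 0.10; lower rank = 20 × 0.050 = 1; upper rank = 20 × 0.950 = 19.
The 1st smallest replicate is 0.375; the 19th is 1.774.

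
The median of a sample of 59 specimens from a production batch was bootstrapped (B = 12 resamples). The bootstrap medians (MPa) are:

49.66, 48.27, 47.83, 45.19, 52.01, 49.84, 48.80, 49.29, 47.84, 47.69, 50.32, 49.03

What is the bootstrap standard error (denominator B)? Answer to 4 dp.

SE* = 1.6107

Bootstrap SE is the standard deviation of the 12 replicate medians.
Mean of replicates: (49.66 + 48.27 + 47.83 + 45.19 + 52.01 + 49.84 + 48.80 + 49.29 + 47.84 + 47.69 + 50.32 + 49.03) / 12 = 585.77000 / 12 = 48.81417
Sum of squared deviations: (+0.84583)² + (−0.54417)² + (−0.98417)² + (−3.62417)² + (+3.19583)² + (+1.02583)² + (−0.01417)² + (+0.47583)² + (−0.97417)² + (−1.12417)² + (+1.50583)² + (+0.21583)² = 31.13389
Variance = 31.13389 / 12 = 2.59449
SE* = √2.59449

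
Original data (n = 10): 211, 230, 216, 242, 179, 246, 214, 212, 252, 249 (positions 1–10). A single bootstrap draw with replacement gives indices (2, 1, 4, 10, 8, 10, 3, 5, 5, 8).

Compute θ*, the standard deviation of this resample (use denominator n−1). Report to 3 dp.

Resample values: 230, 211, 242, 249, 212, 249, 216, 179, 179, 212.
Mean = 217.9000; sum of squared deviations = 5808.9000
s² = 5808.9000 / 9 = 645.4333
s = √645.4333 = 25.405

θ* = 25.405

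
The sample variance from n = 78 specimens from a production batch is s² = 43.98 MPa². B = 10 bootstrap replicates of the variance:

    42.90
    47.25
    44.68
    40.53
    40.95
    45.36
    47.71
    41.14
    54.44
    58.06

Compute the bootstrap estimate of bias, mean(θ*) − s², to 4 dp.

bias = +2.3220

mean(θ*) = (42.90 + 47.25 + 44.68 + 40.53 + 40.95 + 45.36 + 47.71 + 41.14 + 54.44 + 58.06) / 10 = 46.30200
bias = 46.30200 − 43.98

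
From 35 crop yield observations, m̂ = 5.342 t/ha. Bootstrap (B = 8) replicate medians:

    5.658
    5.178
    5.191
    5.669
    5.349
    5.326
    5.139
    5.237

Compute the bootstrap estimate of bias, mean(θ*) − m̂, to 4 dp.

mean(θ*) = (5.658 + 5.178 + 5.191 + 5.669 + 5.349 + 5.326 + 5.139 + 5.237) / 8 = 5.34337
bias = 5.34337 − 5.342

bias = +0.0014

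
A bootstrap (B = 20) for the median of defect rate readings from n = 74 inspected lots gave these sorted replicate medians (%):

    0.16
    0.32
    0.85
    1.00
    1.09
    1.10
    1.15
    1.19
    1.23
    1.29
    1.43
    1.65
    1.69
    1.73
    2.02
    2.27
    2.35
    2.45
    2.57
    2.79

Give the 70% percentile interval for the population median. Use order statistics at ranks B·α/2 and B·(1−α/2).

(0.85, 2.35)

α = 0.30; lower rank = 20 × 0.150 = 3; upper rank = 20 × 0.850 = 17.
The 3rd smallest replicate is 0.85; the 17th is 2.35.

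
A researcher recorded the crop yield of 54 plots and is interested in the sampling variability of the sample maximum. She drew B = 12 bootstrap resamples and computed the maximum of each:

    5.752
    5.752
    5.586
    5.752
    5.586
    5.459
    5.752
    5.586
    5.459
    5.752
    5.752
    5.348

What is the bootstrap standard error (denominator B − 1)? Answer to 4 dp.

Bootstrap SE is the standard deviation of the 12 replicate maximums.
Mean of replicates: (5.752 + 5.752 + 5.586 + 5.752 + 5.586 + 5.459 + 5.752 + 5.586 + 5.459 + 5.752 + 5.752 + 5.348) / 12 = 67.53600 / 12 = 5.62800
Sum of squared deviations: (+0.12400)² + (+0.12400)² + (−0.04200)² + (+0.12400)² + (−0.04200)² + (−0.16900)² + (+0.12400)² + (−0.04200)² + (−0.16900)² + (+0.12400)² + (+0.12400)² + (−0.28000)² = 0.23307
Variance = 0.23307 / 11 = 0.02119
SE* = √0.02119

SE* = 0.1456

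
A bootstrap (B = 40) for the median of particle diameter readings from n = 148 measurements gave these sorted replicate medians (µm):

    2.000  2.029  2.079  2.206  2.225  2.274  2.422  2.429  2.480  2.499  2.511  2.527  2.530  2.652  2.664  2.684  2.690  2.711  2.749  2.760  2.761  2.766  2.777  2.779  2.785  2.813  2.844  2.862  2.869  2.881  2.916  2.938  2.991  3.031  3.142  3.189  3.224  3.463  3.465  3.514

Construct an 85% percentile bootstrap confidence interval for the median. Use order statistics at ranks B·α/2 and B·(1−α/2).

α = 0.15; lower rank = 40 × 0.075 = 3; upper rank = 40 × 0.925 = 37.
The 3rd smallest replicate is 2.079; the 37th is 3.224.

(2.079, 3.224)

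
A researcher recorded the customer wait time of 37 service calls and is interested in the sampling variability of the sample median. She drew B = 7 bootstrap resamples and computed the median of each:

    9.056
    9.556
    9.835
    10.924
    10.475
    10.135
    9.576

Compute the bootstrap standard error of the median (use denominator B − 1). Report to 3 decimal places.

Bootstrap SE is the standard deviation of the 7 replicate medians.
Mean of replicates: (9.056 + 9.556 + 9.835 + 10.924 + 10.475 + 10.135 + 9.576) / 7 = 69.5570 / 7 = 9.9367
Sum of squared deviations: (−0.8807)² + (−0.3807)² + (−0.1017)² + (+0.9873)² + (+0.5383)² + (+0.1983)² + (−0.3607)² = 2.3649
Variance = 2.3649 / 6 = 0.3941
SE* = √0.3941

SE* = 0.628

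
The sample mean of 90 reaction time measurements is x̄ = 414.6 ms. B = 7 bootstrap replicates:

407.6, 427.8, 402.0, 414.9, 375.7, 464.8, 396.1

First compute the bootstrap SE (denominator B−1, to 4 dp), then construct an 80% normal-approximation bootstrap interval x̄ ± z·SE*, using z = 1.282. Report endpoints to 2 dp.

(378.60, 450.60)

Mean of replicates = 412.7000; sum of squared deviations = 4732.3200; SE* = √(4732.3200/6) = 28.0842
Margin = 1.282 × 28.0842 = 36.004
Interval: 414.6 ± 36.004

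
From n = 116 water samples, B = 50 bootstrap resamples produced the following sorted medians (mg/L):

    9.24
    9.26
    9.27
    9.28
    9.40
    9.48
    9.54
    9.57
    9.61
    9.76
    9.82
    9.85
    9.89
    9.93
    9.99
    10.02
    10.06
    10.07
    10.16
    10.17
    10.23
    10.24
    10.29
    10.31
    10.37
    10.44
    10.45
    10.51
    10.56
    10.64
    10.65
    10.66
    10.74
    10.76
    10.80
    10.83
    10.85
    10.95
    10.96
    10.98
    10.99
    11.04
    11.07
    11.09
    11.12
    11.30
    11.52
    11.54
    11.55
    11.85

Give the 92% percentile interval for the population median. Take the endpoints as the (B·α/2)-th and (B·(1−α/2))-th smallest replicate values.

(9.26, 11.54)

α = 0.08; lower rank = 50 × 0.040 = 2; upper rank = 50 × 0.960 = 48.
The 2nd smallest replicate is 9.26; the 48th is 11.54.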